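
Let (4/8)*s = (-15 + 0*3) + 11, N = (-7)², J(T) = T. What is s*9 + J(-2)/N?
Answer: -3530/49 ≈ -72.041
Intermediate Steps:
N = 49
s = -8 (s = 2*((-15 + 0*3) + 11) = 2*((-15 + 0) + 11) = 2*(-15 + 11) = 2*(-4) = -8)
s*9 + J(-2)/N = -8*9 - 2/49 = -72 - 2*1/49 = -72 - 2/49 = -3530/49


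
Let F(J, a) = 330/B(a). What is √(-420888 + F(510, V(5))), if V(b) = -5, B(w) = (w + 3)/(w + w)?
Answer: 3*I*√46582 ≈ 647.49*I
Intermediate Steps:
B(w) = (3 + w)/(2*w) (B(w) = (3 + w)/((2*w)) = (3 + w)*(1/(2*w)) = (3 + w)/(2*w))
F(J, a) = 660*a/(3 + a) (F(J, a) = 330/(((3 + a)/(2*a))) = 330*(2*a/(3 + a)) = 660*a/(3 + a))
√(-420888 + F(510, V(5))) = √(-420888 + 660*(-5)/(3 - 5)) = √(-420888 + 660*(-5)/(-2)) = √(-420888 + 660*(-5)*(-½)) = √(-420888 + 1650) = √(-419238) = 3*I*√46582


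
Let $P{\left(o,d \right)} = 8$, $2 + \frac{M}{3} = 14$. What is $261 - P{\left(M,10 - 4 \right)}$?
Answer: $253$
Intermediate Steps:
$M = 36$ ($M = -6 + 3 \cdot 14 = -6 + 42 = 36$)
$261 - P{\left(M,10 - 4 \right)} = 261 - 8 = 253$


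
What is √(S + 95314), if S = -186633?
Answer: I*√91319 ≈ 302.19*I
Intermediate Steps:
√(S + 95314) = √(-186633 + 95314) = √(-91319) = I*√91319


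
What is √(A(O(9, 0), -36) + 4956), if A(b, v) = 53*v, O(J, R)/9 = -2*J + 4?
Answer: 2*√762 ≈ 55.209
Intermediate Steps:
O(J, R) = 36 - 18*J (O(J, R) = 9*(-2*J + 4) = 9*(4 - 2*J) = 36 - 18*J)
√(A(O(9, 0), -36) + 4956) = √(53*(-36) + 4956) = √(-1908 + 4956) = √3048 = 2*√762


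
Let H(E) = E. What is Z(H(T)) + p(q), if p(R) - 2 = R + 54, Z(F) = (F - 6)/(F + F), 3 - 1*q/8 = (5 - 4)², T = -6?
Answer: 73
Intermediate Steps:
q = 16 (q = 24 - 8*(5 - 4)² = 24 - 8*1² = 24 - 8*1 = 24 - 8 = 16)
Z(F) = (-6 + F)/(2*F) (Z(F) = (-6 + F)/((2*F)) = (-6 + F)*(1/(2*F)) = (-6 + F)/(2*F))
p(R) = 56 + R (p(R) = 2 + (R + 54) = 2 + (54 + R) = 56 + R)
Z(H(T)) + p(q) = (½)*(-6 - 6)/(-6) + (56 + 16) = (½)*(-⅙)*(-12) + 72 = 1 + 72 = 73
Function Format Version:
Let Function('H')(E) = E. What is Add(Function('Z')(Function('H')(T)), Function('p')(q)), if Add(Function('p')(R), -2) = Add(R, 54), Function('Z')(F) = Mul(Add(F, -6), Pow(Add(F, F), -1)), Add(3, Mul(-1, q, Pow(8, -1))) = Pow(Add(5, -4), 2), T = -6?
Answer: 73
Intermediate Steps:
q = 16 (q = Add(24, Mul(-8, Pow(Add(5, -4), 2))) = Add(24, Mul(-8, Pow(1, 2))) = Add(24, Mul(-8, 1)) = Add(24, -8) = 16)
Function('Z')(F) = Mul(Rational(1, 2), Pow(F, -1), Add(-6, F)) (Function('Z')(F) = Mul(Add(-6, F), Pow(Mul(2, F), -1)) = Mul(Add(-6, F), Mul(Rational(1, 2), Pow(F, -1))) = Mul(Rational(1, 2), Pow(F, -1), Add(-6, F)))
Function('p')(R) = Add(56, R) (Function('p')(R) = Add(2, Add(R, 54)) = Add(2, Add(54, R)) = Add(56, R))
Add(Function('Z')(Function('H')(T)), Function('p')(q)) = Add(Mul(Rational(1, 2), Pow(-6, -1), Add(-6, -6)), Add(56, 16)) = Add(Mul(Rational(1, 2), Rational(-1, 6), -12), 72) = Add(1, 72) = 73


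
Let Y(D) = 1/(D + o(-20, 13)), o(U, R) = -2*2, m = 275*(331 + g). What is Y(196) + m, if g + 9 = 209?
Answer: 28036801/192 ≈ 1.4603e+5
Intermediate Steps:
g = 200 (g = -9 + 209 = 200)
m = 146025 (m = 275*(331 + 200) = 275*531 = 146025)
o(U, R) = -4
Y(D) = 1/(-4 + D) (Y(D) = 1/(D - 4) = 1/(-4 + D))
Y(196) + m = 1/(-4 + 196) + 146025 = 1/192 + 146025 = 28036801/192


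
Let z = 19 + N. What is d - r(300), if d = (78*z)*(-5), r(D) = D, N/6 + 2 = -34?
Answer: 76530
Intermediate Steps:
N = -216 (N = -12 + 6*(-34) = -12 - 204 = -216)
z = -197 (z = 19 - 216 = -197)
d = 76830 (d = (78*(-197))*(-5) = -15366*(-5) = 76830)
d - r(300) = 76830 - 1*300 = 76830 - 300 = 76530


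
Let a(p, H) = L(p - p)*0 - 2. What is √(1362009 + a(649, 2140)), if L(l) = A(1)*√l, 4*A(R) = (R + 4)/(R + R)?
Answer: √1362007 ≈ 1167.1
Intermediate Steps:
A(R) = (4 + R)/(8*R) (A(R) = ((R + 4)/(R + R))/4 = ((4 + R)/((2*R)))/4 = ((4 + R)*(1/(2*R)))/4 = ((4 + R)/(2*R))/4 = (4 + R)/(8*R))
L(l) = 5*√l/8 (L(l) = ((⅛)*(4 + 1)/1)*√l = ((⅛)*1*5)*√l = 5*√l/8)
a(p, H) = -2 (a(p, H) = (5*√(p - p)/8)*0 - 2 = (5*√0/8)*0 - 2 = ((5/8)*0)*0 - 2 = 0*0 - 2 = 0 - 2 = -2)
√(1362009 + a(649, 2140)) = √(1362009 - 2) = √1362007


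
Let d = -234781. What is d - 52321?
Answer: -287102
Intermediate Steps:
d - 52321 = -234781 - 52321 = -287102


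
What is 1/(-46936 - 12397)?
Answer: -1/59333 ≈ -1.6854e-5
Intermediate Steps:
1/(-46936 - 12397) = 1/(-59333) = -1/59333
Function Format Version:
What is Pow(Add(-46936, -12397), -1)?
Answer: Rational(-1, 59333) ≈ -1.6854e-5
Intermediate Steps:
Pow(Add(-46936, -12397), -1) = Pow(-59333, -1) = Rational(-1, 59333)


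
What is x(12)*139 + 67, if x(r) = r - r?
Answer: 67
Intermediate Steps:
x(r) = 0
x(12)*139 + 67 = 0*139 + 67 = 0 + 67 = 67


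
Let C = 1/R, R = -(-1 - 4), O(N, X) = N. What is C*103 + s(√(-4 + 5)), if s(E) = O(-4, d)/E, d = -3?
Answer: 83/5 ≈ 16.600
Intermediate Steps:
R = 5 (R = -1*(-5) = 5)
C = ⅕ (C = 1/5 = ⅕ ≈ 0.20000)
s(E) = -4/E
C*103 + s(√(-4 + 5)) = (⅕)*103 - 4/√(-4 + 5) = 103/5 - 4/(√1) = 103/5 - 4/1 = 103/5 - 4*1 = 103/5 - 4 = 83/5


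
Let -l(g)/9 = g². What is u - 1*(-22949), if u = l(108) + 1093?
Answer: -80934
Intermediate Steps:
l(g) = -9*g²
u = -103883 (u = -9*108² + 1093 = -9*11664 + 1093 = -104976 + 1093 = -103883)
u - 1*(-22949) = -103883 - 1*(-22949) = -103883 + 22949 = -80934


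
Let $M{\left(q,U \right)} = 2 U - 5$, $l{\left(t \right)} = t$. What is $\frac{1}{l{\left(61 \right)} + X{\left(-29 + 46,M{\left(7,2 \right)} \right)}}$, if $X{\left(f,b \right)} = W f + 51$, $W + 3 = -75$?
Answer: $- \frac{1}{1214} \approx -0.00082372$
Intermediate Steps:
$W = -78$ ($W = -3 - 75 = -78$)
$M{\left(q,U \right)} = -5 + 2 U$
$X{\left(f,b \right)} = 51 - 78 f$ ($X{\left(f,b \right)} = - 78 f + 51 = 51 - 78 f$)
$\frac{1}{l{\left(61 \right)} + X{\left(-29 + 46,M{\left(7,2 \right)} \right)}} = \frac{1}{61 + \left(51 - 78 \left(-29 + 46\right)\right)} = \frac{1}{61 + \left(51 - 1326\right)} = \frac{1}{61 - 1275} = \frac{1}{-1214} = - \frac{1}{1214}$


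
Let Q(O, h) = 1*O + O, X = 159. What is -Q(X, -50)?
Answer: -318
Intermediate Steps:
Q(O, h) = 2*O (Q(O, h) = O + O = 2*O)
-Q(X, -50) = -2*159 = -1*318 = -318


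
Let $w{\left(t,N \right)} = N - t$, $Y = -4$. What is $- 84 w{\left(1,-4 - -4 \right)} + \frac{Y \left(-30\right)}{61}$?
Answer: $\frac{5244}{61} \approx 85.967$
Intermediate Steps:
$- 84 w{\left(1,-4 - -4 \right)} + \frac{Y \left(-30\right)}{61} = - 84 \left(\left(-4 - -4\right) - 1\right) + \frac{\left(-4\right) \left(-30\right)}{61} = - 84 \left(\left(-4 + 4\right) - 1\right) + 120 \cdot \frac{1}{61} = - 84 \left(0 - 1\right) + \frac{120}{61} = \left(-84\right) \left(-1\right) + \frac{120}{61} = 84 + \frac{120}{61} = \frac{5244}{61}$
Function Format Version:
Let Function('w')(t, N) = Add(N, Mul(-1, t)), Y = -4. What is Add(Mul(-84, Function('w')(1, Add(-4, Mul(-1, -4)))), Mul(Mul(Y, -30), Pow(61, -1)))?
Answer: Rational(5244, 61) ≈ 85.967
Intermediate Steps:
Add(Mul(-84, Function('w')(1, Add(-4, Mul(-1, -4)))), Mul(Mul(Y, -30), Pow(61, -1))) = Add(Mul(-84, Add(Add(-4, Mul(-1, -4)), Mul(-1, 1))), Mul(Mul(-4, -30), Pow(61, -1))) = Add(Mul(-84, Add(Add(-4, 4), -1)), Mul(120, Rational(1, 61))) = Add(Mul(-84, Add(0, -1)), Rational(120, 61)) = Add(Mul(-84, -1), Rational(120, 61)) = Add(84, Rational(120, 61)) = Rational(5244, 61)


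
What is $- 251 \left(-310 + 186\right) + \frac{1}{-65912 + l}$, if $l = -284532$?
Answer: $\frac{10907219055}{350444} \approx 31124.0$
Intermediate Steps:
$- 251 \left(-310 + 186\right) + \frac{1}{-65912 + l} = - 251 \left(-310 + 186\right) + \frac{1}{-65912 - 284532} = \left(-251\right) \left(-124\right) + \frac{1}{-350444} = 31124 - \frac{1}{350444} = \frac{10907219055}{350444}$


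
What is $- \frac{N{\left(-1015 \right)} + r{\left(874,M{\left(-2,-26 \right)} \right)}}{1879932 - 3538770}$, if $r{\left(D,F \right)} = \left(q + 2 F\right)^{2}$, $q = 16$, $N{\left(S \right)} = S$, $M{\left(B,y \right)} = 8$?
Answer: $\frac{3}{552946} \approx 5.4255 \cdot 10^{-6}$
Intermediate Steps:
$r{\left(D,F \right)} = \left(16 + 2 F\right)^{2}$
$- \frac{N{\left(-1015 \right)} + r{\left(874,M{\left(-2,-26 \right)} \right)}}{1879932 - 3538770} = - \frac{-1015 + 4 \left(8 + 8\right)^{2}}{1879932 - 3538770} = - \frac{-1015 + 4 \cdot 16^{2}}{-1658838} = - \frac{\left(-1015 + 4 \cdot 256\right) \left(-1\right)}{1658838} = - \frac{\left(-1015 + 1024\right) \left(-1\right)}{1658838} = - \frac{9 \left(-1\right)}{1658838} = \left(-1\right) \left(- \frac{3}{552946}\right) = \frac{3}{552946}$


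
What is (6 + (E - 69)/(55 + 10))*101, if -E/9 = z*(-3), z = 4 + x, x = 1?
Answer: 46056/65 ≈ 708.55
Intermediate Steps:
z = 5 (z = 4 + 1 = 5)
E = 135 (E = -45*(-3) = -9*(-15) = 135)
(6 + (E - 69)/(55 + 10))*101 = (6 + (135 - 69)/(55 + 10))*101 = (6 + 66/65)*101 = (456/65)*101 = 46056/65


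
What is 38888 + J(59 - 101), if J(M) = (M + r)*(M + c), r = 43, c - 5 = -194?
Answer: 38657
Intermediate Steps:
c = -189 (c = 5 - 194 = -189)
J(M) = (-189 + M)*(43 + M) (J(M) = (M + 43)*(M - 189) = (43 + M)*(-189 + M) = (-189 + M)*(43 + M))
38888 + J(59 - 101) = 38888 + (-8127 + (59 - 101)² - 146*(59 - 101)) = 38888 + (-8127 + (-42)² - 146*(-42)) = 38888 + (-8127 + 1764 + 6132) = 38888 - 231 = 38657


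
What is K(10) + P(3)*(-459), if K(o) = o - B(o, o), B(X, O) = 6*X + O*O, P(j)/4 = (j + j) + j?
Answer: -16674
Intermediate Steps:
P(j) = 12*j (P(j) = 4*((j + j) + j) = 4*(2*j + j) = 4*(3*j) = 12*j)
B(X, O) = O² + 6*X (B(X, O) = 6*X + O² = O² + 6*X)
K(o) = -o² - 5*o (K(o) = o - (o² + 6*o) = o + (-o² - 6*o) = -o² - 5*o)
K(10) + P(3)*(-459) = 10*(-5 - 1*10) + (12*3)*(-459) = 10*(-5 - 10) + 36*(-459) = 10*(-15) - 16524 = -150 - 16524 = -16674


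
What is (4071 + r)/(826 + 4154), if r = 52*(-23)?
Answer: 575/996 ≈ 0.57731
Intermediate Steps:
r = -1196
(4071 + r)/(826 + 4154) = (4071 - 1196)/(826 + 4154) = 2875/4980 = 2875*(1/4980) = 575/996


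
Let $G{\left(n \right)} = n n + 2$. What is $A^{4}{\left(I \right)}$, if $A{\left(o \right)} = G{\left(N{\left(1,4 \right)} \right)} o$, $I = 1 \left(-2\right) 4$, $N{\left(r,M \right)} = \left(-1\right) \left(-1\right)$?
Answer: $331776$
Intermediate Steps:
$N{\left(r,M \right)} = 1$
$G{\left(n \right)} = 2 + n^{2}$ ($G{\left(n \right)} = n^{2} + 2 = 2 + n^{2}$)
$I = -8$ ($I = \left(-2\right) 4 = -8$)
$A{\left(o \right)} = 3 o$ ($A{\left(o \right)} = \left(2 + 1^{2}\right) o = \left(2 + 1\right) o = 3 o$)
$A^{4}{\left(I \right)} = \left(3 \left(-8\right)\right)^{4} = \left(-24\right)^{4} = 331776$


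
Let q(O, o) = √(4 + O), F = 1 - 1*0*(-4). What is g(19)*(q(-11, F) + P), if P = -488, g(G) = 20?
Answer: -9760 + 20*I*√7 ≈ -9760.0 + 52.915*I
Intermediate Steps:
F = 1 (F = 1 + 0*(-4) = 1 + 0 = 1)
g(19)*(q(-11, F) + P) = 20*(√(4 - 11) - 488) = 20*(√(-7) - 488) = 20*(I*√7 - 488) = 20*(-488 + I*√7) = -9760 + 20*I*√7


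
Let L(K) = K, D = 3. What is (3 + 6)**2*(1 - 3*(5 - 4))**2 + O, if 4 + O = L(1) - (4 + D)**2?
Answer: 272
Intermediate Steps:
O = -52 (O = -4 + (1 - (4 + 3)**2) = -4 + (1 - 1*7**2) = -4 + (1 - 1*49) = -4 + (1 - 49) = -4 - 48 = -52)
(3 + 6)**2*(1 - 3*(5 - 4))**2 + O = (3 + 6)**2*(1 - 3*(5 - 4))**2 - 52 = 9**2*(1 - 3*1)**2 - 52 = 81*(1 - 3)**2 - 52 = 81*(-2)**2 - 52 = 81*4 - 52 = 324 - 52 = 272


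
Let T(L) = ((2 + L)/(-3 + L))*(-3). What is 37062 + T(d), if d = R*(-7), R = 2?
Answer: 630018/17 ≈ 37060.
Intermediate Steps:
d = -14 (d = 2*(-7) = -14)
T(L) = -3*(2 + L)/(-3 + L) (T(L) = ((2 + L)/(-3 + L))*(-3) = -3*(2 + L)/(-3 + L))
37062 + T(d) = 37062 + 3*(-2 - 1*(-14))/(-3 - 14) = 37062 + 3*(-2 + 14)/(-17) = 37062 + 3*(-1/17)*12 = 37062 - 36/17 = 630018/17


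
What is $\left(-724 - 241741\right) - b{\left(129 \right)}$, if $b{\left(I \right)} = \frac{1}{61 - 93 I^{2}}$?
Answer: $- \frac{375227195679}{1547552} \approx -2.4247 \cdot 10^{5}$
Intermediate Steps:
$\left(-724 - 241741\right) - b{\left(129 \right)} = \left(-724 - 241741\right) - - \frac{1}{-61 + 93 \cdot 129^{2}} = -242465 - - \frac{1}{-61 + 93 \cdot 16641} = -242465 - - \frac{1}{-61 + 1547613} = -242465 - - \frac{1}{1547552} = -242465 + \frac{1}{1547552} = - \frac{375227195679}{1547552}$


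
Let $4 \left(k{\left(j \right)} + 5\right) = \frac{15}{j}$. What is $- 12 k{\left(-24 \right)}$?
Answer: $\frac{495}{8} \approx 61.875$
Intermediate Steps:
$k{\left(j \right)} = -5 + \frac{15}{4 j}$ ($k{\left(j \right)} = -5 + \frac{15 \frac{1}{j}}{4} = -5 + \frac{15}{4 j}$)
$- 12 k{\left(-24 \right)} = - 12 \left(-5 + \frac{15}{4 \left(-24\right)}\right) = - 12 \left(-5 + \frac{15}{4} \left(- \frac{1}{24}\right)\right) = - 12 \left(-5 - \frac{5}{32}\right) = \left(-12\right) \left(- \frac{165}{32}\right) = \frac{495}{8}$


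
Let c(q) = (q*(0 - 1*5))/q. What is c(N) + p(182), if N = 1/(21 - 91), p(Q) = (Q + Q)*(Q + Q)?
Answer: 132491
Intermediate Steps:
p(Q) = 4*Q² (p(Q) = (2*Q)*(2*Q) = 4*Q²)
N = -1/70 (N = 1/(-70) = -1/70 ≈ -0.014286)
c(q) = -5 (c(q) = (q*(0 - 5))/q = (q*(-5))/q = (-5*q)/q = -5)
c(N) + p(182) = -5 + 4*182² = -5 + 4*33124 = -5 + 132496 = 132491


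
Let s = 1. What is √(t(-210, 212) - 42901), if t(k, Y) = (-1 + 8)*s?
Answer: 3*I*√4766 ≈ 207.11*I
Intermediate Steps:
t(k, Y) = 7 (t(k, Y) = (-1 + 8)*1 = 7*1 = 7)
√(t(-210, 212) - 42901) = √(7 - 42901) = √(-42894) = 3*I*√4766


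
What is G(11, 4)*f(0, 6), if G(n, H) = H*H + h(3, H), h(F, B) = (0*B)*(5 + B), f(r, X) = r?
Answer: 0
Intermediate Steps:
h(F, B) = 0 (h(F, B) = 0*(5 + B) = 0)
G(n, H) = H² (G(n, H) = H*H + 0 = H² + 0 = H²)
G(11, 4)*f(0, 6) = 4²*0 = 16*0 = 0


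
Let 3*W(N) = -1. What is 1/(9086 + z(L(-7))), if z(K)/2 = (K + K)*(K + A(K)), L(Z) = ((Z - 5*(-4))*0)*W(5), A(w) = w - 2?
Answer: 1/9086 ≈ 0.00011006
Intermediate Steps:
W(N) = -1/3 (W(N) = (1/3)*(-1) = -1/3)
A(w) = -2 + w
L(Z) = 0 (L(Z) = ((Z - 5*(-4))*0)*(-1/3) = ((Z + 20)*0)*(-1/3) = ((20 + Z)*0)*(-1/3) = 0*(-1/3) = 0)
z(K) = 4*K*(-2 + 2*K) (z(K) = 2*((K + K)*(K + (-2 + K))) = 2*((2*K)*(-2 + 2*K)) = 2*(2*K*(-2 + 2*K)) = 4*K*(-2 + 2*K))
1/(9086 + z(L(-7))) = 1/(9086 + 8*0*(-1 + 0)) = 1/(9086 + 8*0*(-1)) = 1/(9086 + 0) = 1/9086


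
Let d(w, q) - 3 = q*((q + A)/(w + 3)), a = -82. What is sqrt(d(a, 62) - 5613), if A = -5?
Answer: 6*I*sqrt(980311)/79 ≈ 75.198*I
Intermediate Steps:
d(w, q) = 3 + q*(-5 + q)/(3 + w) (d(w, q) = 3 + q*((q - 5)/(w + 3)) = 3 + q*((-5 + q)/(3 + w)) = 3 + q*(-5 + q)/(3 + w))
sqrt(d(a, 62) - 5613) = sqrt((9 + 62**2 - 5*62 + 3*(-82))/(3 - 82) - 5613) = sqrt((9 + 3844 - 310 - 246)/(-79) - 5613) = sqrt(-1/79*3297 - 5613) = sqrt(-3297/79 - 5613) = sqrt(-446724/79) = 6*I*sqrt(980311)/79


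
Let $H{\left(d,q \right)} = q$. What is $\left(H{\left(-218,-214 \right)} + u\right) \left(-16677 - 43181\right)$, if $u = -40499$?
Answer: $2436998754$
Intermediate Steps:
$\left(H{\left(-218,-214 \right)} + u\right) \left(-16677 - 43181\right) = \left(-214 - 40499\right) \left(-16677 - 43181\right) = \left(-40713\right) \left(-59858\right) = 2436998754$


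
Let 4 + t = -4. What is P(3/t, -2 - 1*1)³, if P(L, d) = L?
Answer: -27/512 ≈ -0.052734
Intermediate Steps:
t = -8 (t = -4 - 4 = -8)
P(3/t, -2 - 1*1)³ = (3/(-8))³ = (3*(-⅛))³ = (-3/8)³ = -27/512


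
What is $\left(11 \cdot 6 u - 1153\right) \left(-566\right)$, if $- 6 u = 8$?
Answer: $702406$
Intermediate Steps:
$u = - \frac{4}{3}$ ($u = \left(- \frac{1}{6}\right) 8 = - \frac{4}{3} \approx -1.3333$)
$\left(11 \cdot 6 u - 1153\right) \left(-566\right) = \left(11 \cdot 6 \left(- \frac{4}{3}\right) - 1153\right) \left(-566\right) = \left(66 \left(- \frac{4}{3}\right) - 1153\right) \left(-566\right) = \left(-88 - 1153\right) \left(-566\right) = \left(-1241\right) \left(-566\right) = 702406$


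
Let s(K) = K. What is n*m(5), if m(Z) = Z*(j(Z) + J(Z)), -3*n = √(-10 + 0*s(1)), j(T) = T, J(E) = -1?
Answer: -20*I*√10/3 ≈ -21.082*I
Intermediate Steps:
n = -I*√10/3 (n = -√(-10 + 0*1)/3 = -√(-10 + 0)/3 = -I*√10/3 ≈ -1.0541*I)
m(Z) = Z*(-1 + Z) (m(Z) = Z*(Z - 1) = Z*(-1 + Z))
n*m(5) = (-I*√10/3)*(5*(-1 + 5)) = (-I*√10/3)*(5*4) = -I*√10/3*20 = -20*I*√10/3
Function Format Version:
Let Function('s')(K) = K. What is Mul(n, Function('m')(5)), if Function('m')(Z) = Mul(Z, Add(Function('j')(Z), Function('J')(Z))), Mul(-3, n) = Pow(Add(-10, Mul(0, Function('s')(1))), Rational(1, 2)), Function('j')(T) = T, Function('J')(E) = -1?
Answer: Mul(Rational(-20, 3), I, Pow(10, Rational(1, 2))) ≈ Mul(-21.082, I)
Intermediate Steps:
n = Mul(Rational(-1, 3), I, Pow(10, Rational(1, 2))) (n = Mul(Rational(-1, 3), Pow(Add(-10, Mul(0, 1)), Rational(1, 2))) = Mul(Rational(-1, 3), Pow(Add(-10, 0), Rational(1, 2))) = Mul(Rational(-1, 3), Pow(-10, Rational(1, 2))) = Mul(Rational(-1, 3), Mul(I, Pow(10, Rational(1, 2)))) = Mul(Rational(-1, 3), I, Pow(10, Rational(1, 2))) ≈ Mul(-1.0541, I))
Function('m')(Z) = Mul(Z, Add(-1, Z)) (Function('m')(Z) = Mul(Z, Add(Z, -1)) = Mul(Z, Add(-1, Z)))
Mul(n, Function('m')(5)) = Mul(Mul(Rational(-1, 3), I, Pow(10, Rational(1, 2))), Mul(5, Add(-1, 5))) = Mul(Mul(Rational(-1, 3), I, Pow(10, Rational(1, 2))), Mul(5, 4)) = Mul(Mul(Rational(-1, 3), I, Pow(10, Rational(1, 2))), 20) = Mul(Rational(-20, 3), I, Pow(10, Rational(1, 2)))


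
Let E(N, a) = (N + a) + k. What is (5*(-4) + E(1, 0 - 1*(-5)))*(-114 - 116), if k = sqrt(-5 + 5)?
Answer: 3220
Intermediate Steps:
k = 0 (k = sqrt(0) = 0)
E(N, a) = N + a (E(N, a) = (N + a) + 0 = N + a)
(5*(-4) + E(1, 0 - 1*(-5)))*(-114 - 116) = (5*(-4) + (1 + (0 - 1*(-5))))*(-114 - 116) = (-20 + (1 + (0 + 5)))*(-230) = (-20 + (1 + 5))*(-230) = (-20 + 6)*(-230) = -14*(-230) = 3220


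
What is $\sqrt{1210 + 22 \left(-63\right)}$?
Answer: $4 i \sqrt{11} \approx 13.266 i$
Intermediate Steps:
$\sqrt{1210 + 22 \left(-63\right)} = \sqrt{1210 - 1386} = \sqrt{-176} = 4 i \sqrt{11}$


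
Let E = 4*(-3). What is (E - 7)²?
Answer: 361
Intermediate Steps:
E = -12
(E - 7)² = (-12 - 7)² = (-19)² = 361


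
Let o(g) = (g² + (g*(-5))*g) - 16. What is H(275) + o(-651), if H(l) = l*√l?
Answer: -1695220 + 1375*√11 ≈ -1.6907e+6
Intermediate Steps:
o(g) = -16 - 4*g² (o(g) = (g² + (-5*g)*g) - 16 = (g² - 5*g²) - 16 = -4*g² - 16 = -16 - 4*g²)
H(l) = l^(3/2)
H(275) + o(-651) = 275^(3/2) + (-16 - 4*(-651)²) = 1375*√11 + (-16 - 4*423801) = 1375*√11 + (-16 - 1695204) = 1375*√11 - 1695220 = -1695220 + 1375*√11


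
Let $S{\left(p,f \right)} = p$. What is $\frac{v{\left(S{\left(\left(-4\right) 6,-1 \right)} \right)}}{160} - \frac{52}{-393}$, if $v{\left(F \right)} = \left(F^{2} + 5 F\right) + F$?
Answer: $\frac{11131}{3930} \approx 2.8323$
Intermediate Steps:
$v{\left(F \right)} = F^{2} + 6 F$
$\frac{v{\left(S{\left(\left(-4\right) 6,-1 \right)} \right)}}{160} - \frac{52}{-393} = \frac{\left(-4\right) 6 \left(6 - 24\right)}{160} - \frac{52}{-393} = - 24 \left(6 - 24\right) \frac{1}{160} - - \frac{52}{393} = \left(-24\right) \left(-18\right) \frac{1}{160} + \frac{52}{393} = 432 \cdot \frac{1}{160} + \frac{52}{393} = \frac{27}{10} + \frac{52}{393} = \frac{11131}{3930}$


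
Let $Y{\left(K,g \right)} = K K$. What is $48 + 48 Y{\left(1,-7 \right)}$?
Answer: $96$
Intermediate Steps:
$Y{\left(K,g \right)} = K^{2}$
$48 + 48 Y{\left(1,-7 \right)} = 48 + 48 \cdot 1^{2} = 48 + 48 \cdot 1 = 48 + 48 = 96$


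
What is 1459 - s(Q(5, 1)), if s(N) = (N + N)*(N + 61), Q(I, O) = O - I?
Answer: 1915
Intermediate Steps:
s(N) = 2*N*(61 + N) (s(N) = (2*N)*(61 + N) = 2*N*(61 + N))
1459 - s(Q(5, 1)) = 1459 - 2*(1 - 1*5)*(61 + (1 - 1*5)) = 1459 - 2*(1 - 5)*(61 + (1 - 5)) = 1459 - 2*(-4)*(61 - 4) = 1459 - 2*(-4)*57 = 1459 - 1*(-456) = 1459 + 456 = 1915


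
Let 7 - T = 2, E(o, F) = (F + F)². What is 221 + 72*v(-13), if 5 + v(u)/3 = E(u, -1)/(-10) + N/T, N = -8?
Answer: -1291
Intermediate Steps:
E(o, F) = 4*F² (E(o, F) = (2*F)² = 4*F²)
T = 5 (T = 7 - 1*2 = 7 - 2 = 5)
v(u) = -21 (v(u) = -15 + 3*((4*(-1)²)/(-10) - 8/5) = -15 + 3*((4*1)*(-⅒) - 8*⅕) = -15 + 3*(4*(-⅒) - 8/5) = -15 + 3*(-⅖ - 8/5) = -15 + 3*(-2) = -15 - 6 = -21)
221 + 72*v(-13) = 221 + 72*(-21) = 221 - 1512 = -1291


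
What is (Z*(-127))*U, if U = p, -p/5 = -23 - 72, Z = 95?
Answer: -5730875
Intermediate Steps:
p = 475 (p = -5*(-23 - 72) = -5*(-95) = 475)
U = 475
(Z*(-127))*U = (95*(-127))*475 = -12065*475 = -5730875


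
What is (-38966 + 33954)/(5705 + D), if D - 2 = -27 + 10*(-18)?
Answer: -1253/1375 ≈ -0.91127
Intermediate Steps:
D = -205 (D = 2 + (-27 + 10*(-18)) = 2 + (-27 - 180) = 2 - 207 = -205)
(-38966 + 33954)/(5705 + D) = (-38966 + 33954)/(5705 - 205) = -5012/5500 = -5012*1/5500 = -1253/1375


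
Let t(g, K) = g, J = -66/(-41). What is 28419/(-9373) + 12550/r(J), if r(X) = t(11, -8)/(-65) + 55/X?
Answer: 45499340979/124276607 ≈ 366.11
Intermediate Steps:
J = 66/41 (J = -66*(-1/41) = 66/41 ≈ 1.6098)
r(X) = -11/65 + 55/X (r(X) = 11/(-65) + 55/X = 11*(-1/65) + 55/X = -11/65 + 55/X)
28419/(-9373) + 12550/r(J) = 28419/(-9373) + 12550/(-11/65 + 55/(66/41)) = 28419*(-1/9373) + 12550/(-11/65 + 55*(41/66)) = -28419/9373 + 12550/(-11/65 + 205/6) = -28419/9373 + 12550/(13259/390) = -28419/9373 + 12550*(390/13259) = -28419/9373 + 4894500/13259 = 45499340979/124276607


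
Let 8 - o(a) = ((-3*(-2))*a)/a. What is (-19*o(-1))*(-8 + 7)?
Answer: 38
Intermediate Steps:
o(a) = 2 (o(a) = 8 - (-3*(-2))*a/a = 8 - 6*a/a = 8 - 1*6 = 8 - 6 = 2)
(-19*o(-1))*(-8 + 7) = (-19*2)*(-8 + 7) = -38*(-1) = 38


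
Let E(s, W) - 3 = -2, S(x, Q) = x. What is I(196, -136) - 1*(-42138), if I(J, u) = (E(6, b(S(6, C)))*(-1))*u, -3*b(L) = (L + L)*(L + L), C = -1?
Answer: 42274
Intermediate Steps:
b(L) = -4*L²/3 (b(L) = -(L + L)*(L + L)/3 = -2*L*2*L/3 = -4*L²/3)
E(s, W) = 1 (E(s, W) = 3 - 2 = 1)
I(J, u) = -u (I(J, u) = (1*(-1))*u = -u)
I(196, -136) - 1*(-42138) = -1*(-136) - 1*(-42138) = 136 + 42138 = 42274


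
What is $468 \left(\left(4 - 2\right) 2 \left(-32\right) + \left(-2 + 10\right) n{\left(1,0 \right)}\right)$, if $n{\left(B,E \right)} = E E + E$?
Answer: $-59904$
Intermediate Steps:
$n{\left(B,E \right)} = E + E^{2}$ ($n{\left(B,E \right)} = E^{2} + E = E + E^{2}$)
$468 \left(\left(4 - 2\right) 2 \left(-32\right) + \left(-2 + 10\right) n{\left(1,0 \right)}\right) = 468 \left(\left(4 - 2\right) 2 \left(-32\right) + \left(-2 + 10\right) 0 \left(1 + 0\right)\right) = 468 \left(2 \cdot 2 \left(-32\right) + 8 \cdot 0 \cdot 1\right) = 468 \left(4 \left(-32\right) + 8 \cdot 0\right) = 468 \left(-128 + 0\right) = 468 \left(-128\right) = -59904$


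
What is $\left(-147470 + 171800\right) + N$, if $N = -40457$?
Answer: $-16127$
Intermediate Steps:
$\left(-147470 + 171800\right) + N = \left(-147470 + 171800\right) - 40457 = 24330 - 40457 = -16127$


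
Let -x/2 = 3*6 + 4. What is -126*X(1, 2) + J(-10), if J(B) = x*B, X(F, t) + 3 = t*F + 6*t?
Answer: -946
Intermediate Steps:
x = -44 (x = -2*(3*6 + 4) = -2*(18 + 4) = -2*22 = -44)
X(F, t) = -3 + 6*t + F*t (X(F, t) = -3 + (t*F + 6*t) = -3 + (F*t + 6*t) = -3 + (6*t + F*t) = -3 + 6*t + F*t)
J(B) = -44*B
-126*X(1, 2) + J(-10) = -126*(-3 + 6*2 + 1*2) - 44*(-10) = -126*(-3 + 12 + 2) + 440 = -126*11 + 440 = -1386 + 440 = -946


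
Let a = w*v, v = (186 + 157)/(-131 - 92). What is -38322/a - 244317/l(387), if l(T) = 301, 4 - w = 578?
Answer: -3619564800/4232963 ≈ -855.09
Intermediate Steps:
v = -343/223 (v = 343/(-223) = 343*(-1/223) = -343/223 ≈ -1.5381)
w = -574 (w = 4 - 1*578 = 4 - 578 = -574)
a = 196882/223 (a = -574*(-343/223) = 196882/223 ≈ 882.88)
-38322/a - 244317/l(387) = -38322/196882/223 - 244317/301 = -38322*223/196882 - 244317*1/301 = -4272903/98441 - 244317/301 = -3619564800/4232963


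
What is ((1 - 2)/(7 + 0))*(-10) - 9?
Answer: -53/7 ≈ -7.5714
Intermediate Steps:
((1 - 2)/(7 + 0))*(-10) - 9 = -1/7*(-10) - 9 = -1*⅐*(-10) - 9 = -⅐*(-10) - 9 = 10/7 - 9 = -53/7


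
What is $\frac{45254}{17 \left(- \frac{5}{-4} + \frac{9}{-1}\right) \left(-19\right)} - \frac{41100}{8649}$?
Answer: $\frac{729964}{54777} \approx 13.326$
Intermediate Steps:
$\frac{45254}{17 \left(- \frac{5}{-4} + \frac{9}{-1}\right) \left(-19\right)} - \frac{41100}{8649} = \frac{45254}{17 \left(\left(-5\right) \left(- \frac{1}{4}\right) + 9 \left(-1\right)\right) \left(-19\right)} - \frac{13700}{2883} = \frac{45254}{17 \left(\frac{5}{4} - 9\right) \left(-19\right)} - \frac{13700}{2883} = \frac{45254}{17 \left(- \frac{31}{4}\right) \left(-19\right)} - \frac{13700}{2883} = \frac{45254}{\left(- \frac{527}{4}\right) \left(-19\right)} - \frac{13700}{2883} = \frac{45254}{\frac{10013}{4}} - \frac{13700}{2883} = 45254 \cdot \frac{4}{10013} - \frac{13700}{2883} = \frac{10648}{589} - \frac{13700}{2883} = \frac{729964}{54777}$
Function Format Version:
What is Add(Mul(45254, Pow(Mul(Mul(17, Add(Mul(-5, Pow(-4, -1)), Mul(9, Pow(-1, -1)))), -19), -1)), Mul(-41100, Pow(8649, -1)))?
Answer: Rational(729964, 54777) ≈ 13.326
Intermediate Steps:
Add(Mul(45254, Pow(Mul(Mul(17, Add(Mul(-5, Pow(-4, -1)), Mul(9, Pow(-1, -1)))), -19), -1)), Mul(-41100, Pow(8649, -1))) = Add(Mul(45254, Pow(Mul(Mul(17, Add(Mul(-5, Rational(-1, 4)), Mul(9, -1))), -19), -1)), Mul(-41100, Rational(1, 8649))) = Add(Mul(45254, Pow(Mul(Mul(17, Add(Rational(5, 4), -9)), -19), -1)), Rational(-13700, 2883)) = Add(Mul(45254, Pow(Mul(Mul(17, Rational(-31, 4)), -19), -1)), Rational(-13700, 2883)) = Add(Mul(45254, Pow(Mul(Rational(-527, 4), -19), -1)), Rational(-13700, 2883)) = Add(Mul(45254, Pow(Rational(10013, 4), -1)), Rational(-13700, 2883)) = Add(Mul(45254, Rational(4, 10013)), Rational(-13700, 2883)) = Add(Rational(10648, 589), Rational(-13700, 2883)) = Rational(729964, 54777)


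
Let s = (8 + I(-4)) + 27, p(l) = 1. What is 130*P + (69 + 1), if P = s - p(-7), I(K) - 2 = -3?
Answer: 4360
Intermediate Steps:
I(K) = -1 (I(K) = 2 - 3 = -1)
s = 34 (s = (8 - 1) + 27 = 7 + 27 = 34)
P = 33 (P = 34 - 1*1 = 34 - 1 = 33)
130*P + (69 + 1) = 130*33 + (69 + 1) = 4290 + 70 = 4360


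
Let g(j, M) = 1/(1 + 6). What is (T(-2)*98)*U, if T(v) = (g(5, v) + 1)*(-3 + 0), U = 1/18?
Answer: -56/3 ≈ -18.667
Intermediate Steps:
g(j, M) = ⅐ (g(j, M) = 1/7 = ⅐)
U = 1/18 (U = (1/18)*1 = 1/18 ≈ 0.055556)
T(v) = -24/7 (T(v) = (⅐ + 1)*(-3 + 0) = (8/7)*(-3) = -24/7)
(T(-2)*98)*U = -24/7*98*(1/18) = -336*1/18 = -56/3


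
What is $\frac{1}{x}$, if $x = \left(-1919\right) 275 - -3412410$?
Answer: $\frac{1}{2884685} \approx 3.4666 \cdot 10^{-7}$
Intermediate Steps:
$x = 2884685$ ($x = -527725 + 3412410 = 2884685$)
$\frac{1}{x} = \frac{1}{2884685}$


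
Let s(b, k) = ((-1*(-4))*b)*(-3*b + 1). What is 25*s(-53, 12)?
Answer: -848000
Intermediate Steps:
s(b, k) = 4*b*(1 - 3*b) (s(b, k) = (4*b)*(1 - 3*b) = 4*b*(1 - 3*b))
25*s(-53, 12) = 25*(4*(-53)*(1 - 3*(-53))) = 25*(4*(-53)*(1 + 159)) = 25*(4*(-53)*160) = 25*(-33920) = -848000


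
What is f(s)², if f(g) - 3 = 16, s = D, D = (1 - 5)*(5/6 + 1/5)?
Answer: 361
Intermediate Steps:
D = -62/15 (D = -4*(5*(⅙) + 1*(⅕)) = -4*(⅚ + ⅕) = -4*31/30 = -62/15 ≈ -4.1333)
s = -62/15 ≈ -4.1333
f(g) = 19 (f(g) = 3 + 16 = 19)
f(s)² = 19² = 361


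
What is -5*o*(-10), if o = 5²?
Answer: 1250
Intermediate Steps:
o = 25
-5*o*(-10) = -5*25*(-10) = -125*(-10) = 1250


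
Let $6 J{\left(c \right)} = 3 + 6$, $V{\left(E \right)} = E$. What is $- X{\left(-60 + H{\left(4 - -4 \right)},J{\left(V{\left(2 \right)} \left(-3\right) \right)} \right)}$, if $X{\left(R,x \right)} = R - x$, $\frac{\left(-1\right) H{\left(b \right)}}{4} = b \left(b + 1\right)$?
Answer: $\frac{699}{2} \approx 349.5$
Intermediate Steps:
$H{\left(b \right)} = - 4 b \left(1 + b\right)$ ($H{\left(b \right)} = - 4 b \left(b + 1\right) = - 4 b \left(1 + b\right)$)
$J{\left(c \right)} = \frac{3}{2}$ ($J{\left(c \right)} = \frac{3 + 6}{6} = \frac{1}{6} \cdot 9 = \frac{3}{2}$)
$- X{\left(-60 + H{\left(4 - -4 \right)},J{\left(V{\left(2 \right)} \left(-3\right) \right)} \right)} = - (\left(-60 - 4 \left(4 - -4\right) \left(1 + \left(4 - -4\right)\right)\right) - \frac{3}{2}) = - (\left(-60 - 4 \left(4 + 4\right) \left(1 + \left(4 + 4\right)\right)\right) - \frac{3}{2}) = - (\left(-60 - 32 \left(1 + 8\right)\right) - \frac{3}{2}) = - (\left(-60 - 32 \cdot 9\right) - \frac{3}{2}) = - (\left(-60 - 288\right) - \frac{3}{2}) = - (-348 - \frac{3}{2}) = \left(-1\right) \left(- \frac{699}{2}\right) = \frac{699}{2}$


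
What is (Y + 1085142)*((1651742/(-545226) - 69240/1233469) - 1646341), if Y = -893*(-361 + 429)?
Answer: -567116926665280449312128/336259684497 ≈ -1.6865e+12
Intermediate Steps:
Y = -60724 (Y = -893*68 = -60724)
(Y + 1085142)*((1651742/(-545226) - 69240/1233469) - 1646341) = (-60724 + 1085142)*((1651742/(-545226) - 69240/1233469) - 1646341) = 1024418*((1651742*(-1/545226) - 69240*1/1233469) - 1646341) = 1024418*((-825871/272613 - 69240/1233469) - 1646341) = 1024418*(-1037562000619/336259684497 - 1646341) = 1024418*(-553599142796476096/336259684497) = -567116926665280449312128/336259684497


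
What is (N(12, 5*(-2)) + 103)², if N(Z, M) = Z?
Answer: 13225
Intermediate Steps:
(N(12, 5*(-2)) + 103)² = (12 + 103)² = 115² = 13225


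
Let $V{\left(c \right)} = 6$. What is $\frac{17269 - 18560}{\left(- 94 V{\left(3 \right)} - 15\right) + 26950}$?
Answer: $- \frac{1291}{26371} \approx -0.048955$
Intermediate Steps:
$\frac{17269 - 18560}{\left(- 94 V{\left(3 \right)} - 15\right) + 26950} = \frac{17269 - 18560}{\left(\left(-94\right) 6 - 15\right) + 26950} = - \frac{1291}{\left(-564 - 15\right) + 26950} = - \frac{1291}{-579 + 26950} = - \frac{1291}{26371}$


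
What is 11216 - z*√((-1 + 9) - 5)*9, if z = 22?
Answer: 11216 - 198*√3 ≈ 10873.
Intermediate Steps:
11216 - z*√((-1 + 9) - 5)*9 = 11216 - 22*√((-1 + 9) - 5)*9 = 11216 - 22*√(8 - 5)*9 = 11216 - 22*√3*9 = 11216 - 198*√3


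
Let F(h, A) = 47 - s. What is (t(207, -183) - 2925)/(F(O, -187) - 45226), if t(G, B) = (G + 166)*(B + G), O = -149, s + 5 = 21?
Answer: -2009/15065 ≈ -0.13336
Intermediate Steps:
s = 16 (s = -5 + 21 = 16)
t(G, B) = (166 + G)*(B + G)
F(h, A) = 31 (F(h, A) = 47 - 1*16 = 47 - 16 = 31)
(t(207, -183) - 2925)/(F(O, -187) - 45226) = ((207² + 166*(-183) + 166*207 - 183*207) - 2925)/(31 - 45226) = ((42849 - 30378 + 34362 - 37881) - 2925)/(-45195) = (8952 - 2925)*(-1/45195) = 6027*(-1/45195) = -2009/15065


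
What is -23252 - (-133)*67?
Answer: -14341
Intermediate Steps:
-23252 - (-133)*67 = -23252 - 1*(-8911) = -23252 + 8911 = -14341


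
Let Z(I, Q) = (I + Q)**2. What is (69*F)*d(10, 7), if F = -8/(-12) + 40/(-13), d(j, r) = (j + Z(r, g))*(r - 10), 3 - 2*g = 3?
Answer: 382674/13 ≈ 29436.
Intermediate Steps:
g = 0 (g = 3/2 - 1/2*3 = 3/2 - 3/2 = 0)
d(j, r) = (-10 + r)*(j + r**2) (d(j, r) = (j + (r + 0)**2)*(r - 10) = (j + r**2)*(-10 + r) = (-10 + r)*(j + r**2))
F = -94/39 (F = -8*(-1/12) + 40*(-1/13) = 2/3 - 40/13 = -94/39 ≈ -2.4103)
(69*F)*d(10, 7) = (69*(-94/39))*(7**3 - 10*10 - 10*7**2 + 10*7) = -2162*(343 - 100 - 10*49 + 70)/13 = -2162*(343 - 100 - 490 + 70)/13 = -2162/13*(-177) = 382674/13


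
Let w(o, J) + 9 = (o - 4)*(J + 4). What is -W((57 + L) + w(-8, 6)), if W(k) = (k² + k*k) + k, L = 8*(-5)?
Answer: -24976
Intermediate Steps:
w(o, J) = -9 + (-4 + o)*(4 + J) (w(o, J) = -9 + (o - 4)*(J + 4) = -9 + (-4 + o)*(4 + J))
L = -40
W(k) = k + 2*k² (W(k) = (k² + k²) + k = 2*k² + k = k + 2*k²)
-W((57 + L) + w(-8, 6)) = -((57 - 40) + (-25 - 4*6 + 4*(-8) + 6*(-8)))*(1 + 2*((57 - 40) + (-25 - 4*6 + 4*(-8) + 6*(-8)))) = -(17 + (-25 - 24 - 32 - 48))*(1 + 2*(17 + (-25 - 24 - 32 - 48))) = -(17 - 129)*(1 + 2*(17 - 129)) = -(-112)*(1 + 2*(-112)) = -(-112)*(1 - 224) = -(-112)*(-223) = -1*24976 = -24976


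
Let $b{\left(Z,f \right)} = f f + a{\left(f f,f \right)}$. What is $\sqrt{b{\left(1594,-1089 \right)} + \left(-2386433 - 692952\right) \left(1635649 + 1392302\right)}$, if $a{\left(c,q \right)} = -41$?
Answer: $7 i \sqrt{190290320495} \approx 3.0536 \cdot 10^{6} i$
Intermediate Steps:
$b{\left(Z,f \right)} = -41 + f^{2}$ ($b{\left(Z,f \right)} = f f - 41 = f^{2} - 41 = -41 + f^{2}$)
$\sqrt{b{\left(1594,-1089 \right)} + \left(-2386433 - 692952\right) \left(1635649 + 1392302\right)} = \sqrt{\left(-41 + \left(-1089\right)^{2}\right) + \left(-2386433 - 692952\right) \left(1635649 + 1392302\right)} = \sqrt{\left(-41 + 1185921\right) - 9324226890135} = \sqrt{1185880 - 9324226890135} = \sqrt{-9324225704255} = 7 i \sqrt{190290320495}$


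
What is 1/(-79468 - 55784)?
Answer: -1/135252 ≈ -7.3936e-6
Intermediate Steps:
1/(-79468 - 55784) = 1/(-135252) = -1/135252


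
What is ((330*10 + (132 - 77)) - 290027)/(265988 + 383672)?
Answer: -71668/162415 ≈ -0.44126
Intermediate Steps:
((330*10 + (132 - 77)) - 290027)/(265988 + 383672) = ((3300 + 55) - 290027)/649660 = (3355 - 290027)*(1/649660) = -286672*1/649660 = -71668/162415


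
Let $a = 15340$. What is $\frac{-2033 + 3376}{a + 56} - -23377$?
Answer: $\frac{359913635}{15396} \approx 23377.0$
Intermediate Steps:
$\frac{-2033 + 3376}{a + 56} - -23377 = \frac{-2033 + 3376}{15340 + 56} - -23377 = \frac{1343}{15396} + 23377 = \frac{359913635}{15396}$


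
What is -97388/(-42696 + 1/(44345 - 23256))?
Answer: 2053815532/900415943 ≈ 2.2810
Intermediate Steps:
-97388/(-42696 + 1/(44345 - 23256)) = -97388/(-42696 + 1/21089) = -97388/(-900415943/21089) = -97388*(-21089/900415943) = 2053815532/900415943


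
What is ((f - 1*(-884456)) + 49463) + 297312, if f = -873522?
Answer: 357709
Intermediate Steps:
((f - 1*(-884456)) + 49463) + 297312 = ((-873522 - 1*(-884456)) + 49463) + 297312 = ((-873522 + 884456) + 49463) + 297312 = (10934 + 49463) + 297312 = 60397 + 297312 = 357709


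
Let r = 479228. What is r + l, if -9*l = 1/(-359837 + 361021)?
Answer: 5106653567/10656 ≈ 4.7923e+5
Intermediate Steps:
l = -1/10656 (l = -1/(9*(-359837 + 361021)) = -⅑/1184 = -⅑*1/1184 = -1/10656 ≈ -9.3844e-5)
r + l = 479228 - 1/10656 = 5106653567/10656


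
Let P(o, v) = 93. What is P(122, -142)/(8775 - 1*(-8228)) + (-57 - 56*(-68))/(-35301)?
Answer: -8642180/85746129 ≈ -0.10079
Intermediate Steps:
P(122, -142)/(8775 - 1*(-8228)) + (-57 - 56*(-68))/(-35301) = 93/(8775 - 1*(-8228)) + (-57 - 56*(-68))/(-35301) = 93/(8775 + 8228) + (-57 + 3808)*(-1/35301) = 93/17003 + 3751*(-1/35301) = 93*(1/17003) - 3751/35301 = 93/17003 - 3751/35301 = -8642180/85746129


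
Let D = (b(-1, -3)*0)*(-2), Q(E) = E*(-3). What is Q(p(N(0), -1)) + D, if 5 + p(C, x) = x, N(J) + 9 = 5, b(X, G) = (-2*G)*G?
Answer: 18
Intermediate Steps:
b(X, G) = -2*G²
N(J) = -4 (N(J) = -9 + 5 = -4)
p(C, x) = -5 + x
Q(E) = -3*E
D = 0 (D = (-2*(-3)²*0)*(-2) = (-2*9*0)*(-2) = -18*0*(-2) = 0*(-2) = 0)
Q(p(N(0), -1)) + D = -3*(-5 - 1) + 0 = -3*(-6) + 0 = 18 + 0 = 18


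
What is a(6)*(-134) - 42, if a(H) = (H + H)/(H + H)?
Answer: -176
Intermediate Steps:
a(H) = 1 (a(H) = (2*H)/((2*H)) = (2*H)*(1/(2*H)) = 1)
a(6)*(-134) - 42 = 1*(-134) - 42 = -134 - 42 = -176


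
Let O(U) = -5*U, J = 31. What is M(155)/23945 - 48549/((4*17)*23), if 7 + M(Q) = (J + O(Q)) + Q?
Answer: -1163437949/37449980 ≈ -31.066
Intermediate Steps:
M(Q) = 24 - 4*Q (M(Q) = -7 + ((31 - 5*Q) + Q) = -7 + (31 - 4*Q) = 24 - 4*Q)
M(155)/23945 - 48549/((4*17)*23) = (24 - 4*155)/23945 - 48549/((4*17)*23) = (24 - 620)*(1/23945) - 48549/(68*23) = -596*1/23945 - 48549/1564 = -596/23945 - 48549*1/1564 = -596/23945 - 48549/1564 = -1163437949/37449980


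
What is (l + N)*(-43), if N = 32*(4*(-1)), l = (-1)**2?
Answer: 5461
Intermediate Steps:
l = 1
N = -128 (N = 32*(-4) = -128)
(l + N)*(-43) = (1 - 128)*(-43) = -127*(-43) = 5461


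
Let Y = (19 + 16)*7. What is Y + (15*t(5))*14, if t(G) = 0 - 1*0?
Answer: 245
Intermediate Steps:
t(G) = 0 (t(G) = 0 + 0 = 0)
Y = 245 (Y = 35*7 = 245)
Y + (15*t(5))*14 = 245 + (15*0)*14 = 245 + 0*14 = 245 + 0 = 245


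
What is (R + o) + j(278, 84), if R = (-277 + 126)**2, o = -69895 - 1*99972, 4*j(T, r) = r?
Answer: -147045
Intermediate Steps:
j(T, r) = r/4
o = -169867 (o = -69895 - 99972 = -169867)
R = 22801 (R = (-151)**2 = 22801)
(R + o) + j(278, 84) = (22801 - 169867) + (1/4)*84 = -147066 + 21 = -147045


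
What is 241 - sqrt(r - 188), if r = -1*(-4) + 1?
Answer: 241 - I*sqrt(183) ≈ 241.0 - 13.528*I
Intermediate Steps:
r = 5 (r = 4 + 1 = 5)
241 - sqrt(r - 188) = 241 - sqrt(5 - 188) = 241 - sqrt(-183) = 241 - I*sqrt(183)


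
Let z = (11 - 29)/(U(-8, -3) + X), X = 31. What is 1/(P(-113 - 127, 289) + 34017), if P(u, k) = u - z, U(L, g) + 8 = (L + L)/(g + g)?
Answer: 77/2600883 ≈ 2.9605e-5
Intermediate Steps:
U(L, g) = -8 + L/g (U(L, g) = -8 + (L + L)/(g + g) = -8 + (2*L)/((2*g)) = -8 + (2*L)*(1/(2*g)) = -8 + L/g)
z = -54/77 (z = (11 - 29)/((-8 - 8/(-3)) + 31) = -18/((-8 - 8*(-⅓)) + 31) = -18/((-8 + 8/3) + 31) = -18/(-16/3 + 31) = -18/77/3 = -18*3/77 = -54/77 ≈ -0.70130)
P(u, k) = 54/77 + u (P(u, k) = u - 1*(-54/77) = u + 54/77 = 54/77 + u)
1/(P(-113 - 127, 289) + 34017) = 1/((54/77 + (-113 - 127)) + 34017) = 1/((54/77 - 240) + 34017) = 1/(-18426/77 + 34017) = 1/(2600883/77) = 77/2600883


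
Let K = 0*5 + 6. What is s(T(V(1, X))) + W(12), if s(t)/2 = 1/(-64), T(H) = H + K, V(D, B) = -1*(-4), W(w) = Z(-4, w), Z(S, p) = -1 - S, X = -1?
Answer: 95/32 ≈ 2.9688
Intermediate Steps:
W(w) = 3 (W(w) = -1 - 1*(-4) = -1 + 4 = 3)
V(D, B) = 4
K = 6 (K = 0 + 6 = 6)
T(H) = 6 + H (T(H) = H + 6 = 6 + H)
s(t) = -1/32 (s(t) = 2/(-64) = 2*(-1/64) = -1/32)
s(T(V(1, X))) + W(12) = -1/32 + 3 = 95/32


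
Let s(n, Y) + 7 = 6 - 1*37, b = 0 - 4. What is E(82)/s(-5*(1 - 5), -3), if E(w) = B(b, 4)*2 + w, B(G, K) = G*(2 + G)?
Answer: -49/19 ≈ -2.5789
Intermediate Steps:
b = -4
E(w) = 16 + w (E(w) = -4*(2 - 4)*2 + w = -4*(-2)*2 + w = 8*2 + w = 16 + w)
s(n, Y) = -38 (s(n, Y) = -7 + (6 - 1*37) = -7 + (6 - 37) = -7 - 31 = -38)
E(82)/s(-5*(1 - 5), -3) = (16 + 82)/(-38) = 98*(-1/38) = -49/19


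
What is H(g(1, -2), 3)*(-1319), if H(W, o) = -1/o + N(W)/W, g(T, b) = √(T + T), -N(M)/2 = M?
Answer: 9233/3 ≈ 3077.7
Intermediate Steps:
N(M) = -2*M
g(T, b) = √2*√T (g(T, b) = √(2*T) = √2*√T)
H(W, o) = -2 - 1/o (H(W, o) = -1/o + (-2*W)/W = -1/o - 2 = -2 - 1/o)
H(g(1, -2), 3)*(-1319) = (-2 - 1/3)*(-1319) = (-2 - 1*⅓)*(-1319) = (-2 - ⅓)*(-1319) = -7/3*(-1319) = 9233/3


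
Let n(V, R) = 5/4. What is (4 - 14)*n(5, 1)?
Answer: -25/2 ≈ -12.500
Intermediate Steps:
n(V, R) = 5/4 (n(V, R) = 5*(¼) = 5/4)
(4 - 14)*n(5, 1) = (4 - 14)*(5/4) = -10*5/4 = -25/2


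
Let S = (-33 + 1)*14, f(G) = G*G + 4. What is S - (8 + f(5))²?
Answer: -1817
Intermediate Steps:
f(G) = 4 + G² (f(G) = G² + 4 = 4 + G²)
S = -448 (S = -32*14 = -448)
S - (8 + f(5))² = -448 - (8 + (4 + 5²))² = -448 - (8 + (4 + 25))² = -448 - (8 + 29)² = -448 - 1*37² = -448 - 1*1369 = -448 - 1369 = -1817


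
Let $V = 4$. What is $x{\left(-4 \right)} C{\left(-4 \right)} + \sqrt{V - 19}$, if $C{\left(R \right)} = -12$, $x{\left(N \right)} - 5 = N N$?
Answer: $-252 + i \sqrt{15} \approx -252.0 + 3.873 i$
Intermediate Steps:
$x{\left(N \right)} = 5 + N^{2}$ ($x{\left(N \right)} = 5 + N N = 5 + N^{2}$)
$x{\left(-4 \right)} C{\left(-4 \right)} + \sqrt{V - 19} = \left(5 + \left(-4\right)^{2}\right) \left(-12\right) + \sqrt{4 - 19} = \left(5 + 16\right) \left(-12\right) + \sqrt{-15} = 21 \left(-12\right) + i \sqrt{15} = -252 + i \sqrt{15}$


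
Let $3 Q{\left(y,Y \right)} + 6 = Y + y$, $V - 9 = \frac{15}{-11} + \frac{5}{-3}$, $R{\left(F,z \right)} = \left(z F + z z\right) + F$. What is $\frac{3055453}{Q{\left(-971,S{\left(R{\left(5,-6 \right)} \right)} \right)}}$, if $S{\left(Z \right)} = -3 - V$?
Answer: $- \frac{302489847}{32537} \approx -9296.8$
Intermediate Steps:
$R{\left(F,z \right)} = F + z^{2} + F z$ ($R{\left(F,z \right)} = \left(F z + z^{2}\right) + F = \left(z^{2} + F z\right) + F = F + z^{2} + F z$)
$V = \frac{197}{33}$ ($V = 9 + \left(\frac{15}{-11} + \frac{5}{-3}\right) = 9 + \left(15 \left(- \frac{1}{11}\right) + 5 \left(- \frac{1}{3}\right)\right) = 9 - \frac{100}{33} = \frac{197}{33} \approx 5.9697$)
$S{\left(Z \right)} = - \frac{296}{33}$ ($S{\left(Z \right)} = -3 - \frac{197}{33} = - \frac{296}{33}$)
$Q{\left(y,Y \right)} = -2 + \frac{Y}{3} + \frac{y}{3}$ ($Q{\left(y,Y \right)} = -2 + \frac{Y + y}{3} = -2 + \left(\frac{Y}{3} + \frac{y}{3}\right) = -2 + \frac{Y}{3} + \frac{y}{3}$)
$\frac{3055453}{Q{\left(-971,S{\left(R{\left(5,-6 \right)} \right)} \right)}} = \frac{3055453}{-2 + \frac{1}{3} \left(- \frac{296}{33}\right) + \frac{1}{3} \left(-971\right)} = \frac{3055453}{-2 - \frac{296}{99} - \frac{971}{3}} = \frac{3055453}{- \frac{32537}{99}} = 3055453 \left(- \frac{99}{32537}\right) = - \frac{302489847}{32537}$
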